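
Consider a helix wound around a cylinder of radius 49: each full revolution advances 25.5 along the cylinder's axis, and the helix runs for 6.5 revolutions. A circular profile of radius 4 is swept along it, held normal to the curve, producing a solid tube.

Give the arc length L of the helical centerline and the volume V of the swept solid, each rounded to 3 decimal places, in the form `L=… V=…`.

2πR = 2π·49 = 307.876080
per-turn = √(307.876080² + 25.5²) = √(94787.6807 + 650.25) = √95437.9307 = 308.930301
L = 6.5 × 308.930301 = 2008.046954
V = π·4² × L = 50.265482 × 2008.046954 = 100935.448956

L=2008.047 V=100935.449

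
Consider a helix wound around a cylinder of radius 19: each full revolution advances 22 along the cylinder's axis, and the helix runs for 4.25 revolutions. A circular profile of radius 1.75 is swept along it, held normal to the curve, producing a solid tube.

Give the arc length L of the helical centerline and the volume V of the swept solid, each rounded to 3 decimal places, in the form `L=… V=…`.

2πR = 2π·19 = 119.380521
per-turn = √(119.380521² + 22²) = √(14251.7088 + 484) = √14735.7088 = 121.390728
L = 4.25 × 121.390728 = 515.910592
V = π·1.75² × L = 9.621128 × 515.910592 = 4963.641589

L=515.911 V=4963.642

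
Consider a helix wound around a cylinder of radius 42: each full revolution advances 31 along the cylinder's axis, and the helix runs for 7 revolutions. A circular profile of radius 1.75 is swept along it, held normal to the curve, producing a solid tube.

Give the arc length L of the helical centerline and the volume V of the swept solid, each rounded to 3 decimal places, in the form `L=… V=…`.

2πR = 2π·42 = 263.893783
per-turn = √(263.893783² + 31²) = √(69639.9287 + 961) = √70600.9287 = 265.708353
L = 7 × 265.708353 = 1859.958468
V = π·1.75² × L = 9.621128 × 1859.958468 = 17894.897572

L=1859.958 V=17894.898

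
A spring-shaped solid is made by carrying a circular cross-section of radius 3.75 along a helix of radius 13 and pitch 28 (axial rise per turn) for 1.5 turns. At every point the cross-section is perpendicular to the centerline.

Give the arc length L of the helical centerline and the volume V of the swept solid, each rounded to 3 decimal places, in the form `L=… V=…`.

2πR = 2π·13 = 81.681409
per-turn = √(81.681409² + 28²) = √(6671.8526 + 784) = √7455.8526 = 86.347279
L = 1.5 × 86.347279 = 129.520918
V = π·3.75² × L = 44.178647 × 129.520918 = 5722.058892

L=129.521 V=5722.059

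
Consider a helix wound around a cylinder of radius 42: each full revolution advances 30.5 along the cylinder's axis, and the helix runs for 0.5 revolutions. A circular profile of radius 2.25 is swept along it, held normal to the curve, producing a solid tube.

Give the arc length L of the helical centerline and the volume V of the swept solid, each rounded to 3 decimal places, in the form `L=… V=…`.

L=132.825 V=2112.494

2πR = 2π·42 = 263.893783
per-turn = √(263.893783² + 30.5²) = √(69639.9287 + 930.25) = √70570.1787 = 265.650482
L = 0.5 × 265.650482 = 132.825241
V = π·2.25² × L = 15.904313 × 132.825241 = 2112.494183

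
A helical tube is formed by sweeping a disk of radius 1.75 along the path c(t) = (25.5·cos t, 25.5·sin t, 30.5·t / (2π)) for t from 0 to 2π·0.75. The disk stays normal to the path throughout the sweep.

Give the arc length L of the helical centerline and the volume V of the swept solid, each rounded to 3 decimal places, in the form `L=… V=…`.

L=122.324 V=1176.893

2πR = 2π·25.5 = 160.221225
per-turn = √(160.221225² + 30.5²) = √(25670.8410 + 930.25) = √26601.0910 = 163.098409
L = 0.75 × 163.098409 = 122.323807
V = π·1.75² × L = 9.621128 × 122.323807 = 1176.892942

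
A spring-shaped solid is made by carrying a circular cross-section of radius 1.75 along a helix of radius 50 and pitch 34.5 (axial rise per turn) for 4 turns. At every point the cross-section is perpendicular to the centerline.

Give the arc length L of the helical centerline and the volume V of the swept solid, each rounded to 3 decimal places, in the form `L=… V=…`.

2πR = 2π·50 = 314.159265
per-turn = √(314.159265² + 34.5²) = √(98696.0440 + 1190.25) = √99886.2940 = 316.047930
L = 4 × 316.047930 = 1264.191720
V = π·1.75² × L = 9.621128 × 1264.191720 = 12162.949722

L=1264.192 V=12162.950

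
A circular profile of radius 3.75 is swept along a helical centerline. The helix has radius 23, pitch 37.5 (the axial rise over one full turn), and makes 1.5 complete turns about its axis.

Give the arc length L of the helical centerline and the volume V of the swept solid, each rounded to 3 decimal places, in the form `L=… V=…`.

2πR = 2π·23 = 144.513262
per-turn = √(144.513262² + 37.5²) = √(20884.0829 + 1406.25) = √22290.3329 = 149.299474
L = 1.5 × 149.299474 = 223.949211
V = π·3.75² × L = 44.178647 × 223.949211 = 9893.773064

L=223.949 V=9893.773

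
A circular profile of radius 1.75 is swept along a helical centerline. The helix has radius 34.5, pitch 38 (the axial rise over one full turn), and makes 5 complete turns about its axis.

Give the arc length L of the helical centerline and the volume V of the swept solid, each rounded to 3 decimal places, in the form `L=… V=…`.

2πR = 2π·34.5 = 216.769893
per-turn = √(216.769893² + 38²) = √(46989.1866 + 1444) = √48433.1866 = 220.075411
L = 5 × 220.075411 = 1100.377055
V = π·1.75² × L = 9.621128 × 1100.377055 = 10586.867949

L=1100.377 V=10586.868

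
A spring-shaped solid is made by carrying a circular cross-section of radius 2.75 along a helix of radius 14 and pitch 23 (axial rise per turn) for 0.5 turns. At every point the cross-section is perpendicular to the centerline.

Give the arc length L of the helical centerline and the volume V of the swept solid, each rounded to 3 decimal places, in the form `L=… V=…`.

L=45.461 V=1080.073

2πR = 2π·14 = 87.964594
per-turn = √(87.964594² + 23²) = √(7737.7699 + 529) = √8266.7699 = 90.921779
L = 0.5 × 90.921779 = 45.460889
V = π·2.75² × L = 23.758294 × 45.460889 = 1080.073195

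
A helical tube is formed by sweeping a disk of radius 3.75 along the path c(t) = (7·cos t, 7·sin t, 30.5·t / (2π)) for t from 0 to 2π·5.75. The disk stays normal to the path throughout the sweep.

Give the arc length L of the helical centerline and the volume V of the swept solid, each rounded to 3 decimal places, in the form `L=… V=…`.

L=307.756 V=13596.254

2πR = 2π·7 = 43.982297
per-turn = √(43.982297² + 30.5²) = √(1934.4425 + 930.25) = √2864.6925 = 53.522822
L = 5.75 × 53.522822 = 307.756226
V = π·3.75² × L = 44.178647 × 307.756226 = 13596.253569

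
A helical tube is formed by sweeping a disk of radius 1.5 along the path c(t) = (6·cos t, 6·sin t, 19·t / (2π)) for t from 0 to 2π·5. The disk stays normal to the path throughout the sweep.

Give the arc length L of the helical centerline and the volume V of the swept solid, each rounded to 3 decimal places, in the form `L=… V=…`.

2πR = 2π·6 = 37.699112
per-turn = √(37.699112² + 19²) = √(1421.2230 + 361) = √1782.2230 = 42.216383
L = 5 × 42.216383 = 211.081917
V = π·1.5² × L = 7.068583 × 211.081917 = 1492.050152

L=211.082 V=1492.050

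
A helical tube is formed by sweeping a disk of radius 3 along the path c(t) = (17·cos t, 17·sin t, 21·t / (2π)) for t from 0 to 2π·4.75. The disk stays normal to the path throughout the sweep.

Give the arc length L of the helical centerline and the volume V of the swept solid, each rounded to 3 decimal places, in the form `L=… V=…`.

L=517.080 V=14620.088

2πR = 2π·17 = 106.814150
per-turn = √(106.814150² + 21²) = √(11409.2627 + 441) = √11850.2627 = 108.858912
L = 4.75 × 108.858912 = 517.079831
V = π·3² × L = 28.274334 × 517.079831 = 14620.087793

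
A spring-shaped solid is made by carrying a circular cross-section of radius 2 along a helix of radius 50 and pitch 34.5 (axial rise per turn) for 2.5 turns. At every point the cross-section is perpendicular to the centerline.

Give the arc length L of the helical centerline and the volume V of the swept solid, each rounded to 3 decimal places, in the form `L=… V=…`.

2πR = 2π·50 = 314.159265
per-turn = √(314.159265² + 34.5²) = √(98696.0440 + 1190.25) = √99886.2940 = 316.047930
L = 2.5 × 316.047930 = 790.119825
V = π·2² × L = 12.566371 × 790.119825 = 9928.938548

L=790.120 V=9928.939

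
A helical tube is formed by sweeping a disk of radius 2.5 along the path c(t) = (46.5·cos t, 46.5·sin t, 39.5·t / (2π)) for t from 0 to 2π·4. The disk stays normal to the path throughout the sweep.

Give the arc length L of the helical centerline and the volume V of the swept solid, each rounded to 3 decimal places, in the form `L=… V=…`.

L=1179.305 V=23155.592

2πR = 2π·46.5 = 292.168117
per-turn = √(292.168117² + 39.5²) = √(85362.2085 + 1560.25) = √86922.4585 = 294.826150
L = 4 × 294.826150 = 1179.304598
V = π·2.5² × L = 19.634954 × 1179.304598 = 23155.591639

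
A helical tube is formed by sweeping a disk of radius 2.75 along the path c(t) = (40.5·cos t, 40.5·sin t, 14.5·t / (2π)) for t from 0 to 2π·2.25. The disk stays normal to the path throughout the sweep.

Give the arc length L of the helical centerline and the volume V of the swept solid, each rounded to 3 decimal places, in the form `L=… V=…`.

L=573.484 V=13625.002

2πR = 2π·40.5 = 254.469005
per-turn = √(254.469005² + 14.5²) = √(64754.4745 + 210.25) = √64964.7245 = 254.881785
L = 2.25 × 254.881785 = 573.484017
V = π·2.75² × L = 23.758294 × 573.484017 = 13625.002132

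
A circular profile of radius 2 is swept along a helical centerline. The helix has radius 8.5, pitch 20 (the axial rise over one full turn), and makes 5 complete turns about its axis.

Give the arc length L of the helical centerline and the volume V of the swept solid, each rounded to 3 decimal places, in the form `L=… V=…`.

2πR = 2π·8.5 = 53.407075
per-turn = √(53.407075² + 20²) = √(2852.3157 + 400) = √3252.3157 = 57.029077
L = 5 × 57.029077 = 285.145387
V = π·2² × L = 12.566371 × 285.145387 = 3583.242614

L=285.145 V=3583.243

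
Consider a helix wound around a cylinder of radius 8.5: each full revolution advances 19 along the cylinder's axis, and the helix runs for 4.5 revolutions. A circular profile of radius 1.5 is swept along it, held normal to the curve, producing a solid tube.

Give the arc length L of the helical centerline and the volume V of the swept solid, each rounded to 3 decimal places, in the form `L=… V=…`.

L=255.088 V=1803.107

2πR = 2π·8.5 = 53.407075
per-turn = √(53.407075² + 19²) = √(2852.3157 + 361) = √3213.3157 = 56.686115
L = 4.5 × 56.686115 = 255.087519
V = π·1.5² × L = 7.068583 × 255.087519 = 1803.107420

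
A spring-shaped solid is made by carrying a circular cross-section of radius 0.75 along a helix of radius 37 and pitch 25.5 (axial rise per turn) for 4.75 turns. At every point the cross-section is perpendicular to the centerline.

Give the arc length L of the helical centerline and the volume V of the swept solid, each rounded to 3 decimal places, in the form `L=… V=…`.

L=1110.893 V=1963.110

2πR = 2π·37 = 232.477856
per-turn = √(232.477856² + 25.5²) = √(54045.9537 + 650.25) = √54696.2037 = 233.872195
L = 4.75 × 233.872195 = 1110.892927
V = π·0.75² × L = 1.767146 × 1110.892927 = 1963.109846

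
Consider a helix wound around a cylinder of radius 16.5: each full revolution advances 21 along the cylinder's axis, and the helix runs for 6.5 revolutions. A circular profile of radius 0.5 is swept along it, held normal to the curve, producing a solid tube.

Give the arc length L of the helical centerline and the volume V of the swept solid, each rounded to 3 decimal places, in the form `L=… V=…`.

2πR = 2π·16.5 = 103.672558
per-turn = √(103.672558² + 21²) = √(10747.9992 + 441) = √11188.9992 = 105.778066
L = 6.5 × 105.778066 = 687.557427
V = π·0.5² × L = 0.785398 × 687.557427 = 540.006341

L=687.557 V=540.006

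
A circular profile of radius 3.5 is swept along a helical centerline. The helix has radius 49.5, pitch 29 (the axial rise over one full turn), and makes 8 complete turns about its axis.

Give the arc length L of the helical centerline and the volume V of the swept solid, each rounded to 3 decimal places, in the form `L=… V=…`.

L=2498.934 V=96170.254

2πR = 2π·49.5 = 311.017673
per-turn = √(311.017673² + 29²) = √(96731.9927 + 841) = √97572.9927 = 312.366760
L = 8 × 312.366760 = 2498.934080
V = π·3.5² × L = 38.484510 × 2498.934080 = 96170.253598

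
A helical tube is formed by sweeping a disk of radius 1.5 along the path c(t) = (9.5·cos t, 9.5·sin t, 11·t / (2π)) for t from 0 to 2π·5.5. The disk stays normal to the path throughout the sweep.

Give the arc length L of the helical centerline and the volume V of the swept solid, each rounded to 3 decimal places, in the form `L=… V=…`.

L=333.825 V=2359.666

2πR = 2π·9.5 = 59.690260
per-turn = √(59.690260² + 11²) = √(3562.9272 + 121) = √3683.9272 = 60.695364
L = 5.5 × 60.695364 = 333.824501
V = π·1.5² × L = 7.068583 × 333.824501 = 2359.666350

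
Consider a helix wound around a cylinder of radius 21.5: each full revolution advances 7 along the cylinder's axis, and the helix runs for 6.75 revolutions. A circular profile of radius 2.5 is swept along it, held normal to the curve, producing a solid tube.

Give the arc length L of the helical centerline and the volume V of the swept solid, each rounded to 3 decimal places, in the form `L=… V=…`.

L=913.071 V=17928.100

2πR = 2π·21.5 = 135.088484
per-turn = √(135.088484² + 7²) = √(18248.8985 + 49) = √18297.8985 = 135.269725
L = 6.75 × 135.269725 = 913.070645
V = π·2.5² × L = 19.634954 × 913.070645 = 17928.100184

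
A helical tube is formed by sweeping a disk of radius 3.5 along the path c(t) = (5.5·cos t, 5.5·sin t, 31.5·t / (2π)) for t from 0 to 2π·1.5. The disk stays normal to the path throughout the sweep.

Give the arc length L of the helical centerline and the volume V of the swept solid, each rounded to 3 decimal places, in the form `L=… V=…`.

L=70.140 V=2699.288

2πR = 2π·5.5 = 34.557519
per-turn = √(34.557519² + 31.5²) = √(1194.2221 + 992.25) = √2186.4721 = 46.759728
L = 1.5 × 46.759728 = 70.139592
V = π·3.5² × L = 38.484510 × 70.139592 = 2699.287812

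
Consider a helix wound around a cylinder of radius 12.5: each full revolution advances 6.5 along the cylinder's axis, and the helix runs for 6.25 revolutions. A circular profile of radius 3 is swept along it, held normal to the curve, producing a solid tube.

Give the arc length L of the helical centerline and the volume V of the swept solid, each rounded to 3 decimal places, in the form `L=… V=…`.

2πR = 2π·12.5 = 78.539816
per-turn = √(78.539816² + 6.5²) = √(6168.5028 + 42.25) = √6210.7528 = 78.808329
L = 6.25 × 78.808329 = 492.552057
V = π·3² × L = 28.274334 × 492.552057 = 13926.581327

L=492.552 V=13926.581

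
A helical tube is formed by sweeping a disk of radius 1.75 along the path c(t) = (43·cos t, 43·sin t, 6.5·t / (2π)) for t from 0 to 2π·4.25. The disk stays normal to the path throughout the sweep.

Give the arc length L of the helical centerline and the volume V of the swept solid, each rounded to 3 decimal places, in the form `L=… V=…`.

L=1148.584 V=11050.677

2πR = 2π·43 = 270.176968
per-turn = √(270.176968² + 6.5²) = √(72995.5942 + 42.25) = √73037.8442 = 270.255146
L = 4.25 × 270.255146 = 1148.584372
V = π·1.75² × L = 9.621128 × 1148.584372 = 11050.676691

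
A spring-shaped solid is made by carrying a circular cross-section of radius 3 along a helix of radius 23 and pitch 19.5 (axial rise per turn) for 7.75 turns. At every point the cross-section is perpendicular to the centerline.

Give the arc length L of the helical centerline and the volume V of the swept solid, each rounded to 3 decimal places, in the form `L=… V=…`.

L=1130.128 V=31953.613

2πR = 2π·23 = 144.513262
per-turn = √(144.513262² + 19.5²) = √(20884.0829 + 380.25) = √21264.3329 = 145.822951
L = 7.75 × 145.822951 = 1130.127867
V = π·3² × L = 28.274334 × 1130.127867 = 31953.612639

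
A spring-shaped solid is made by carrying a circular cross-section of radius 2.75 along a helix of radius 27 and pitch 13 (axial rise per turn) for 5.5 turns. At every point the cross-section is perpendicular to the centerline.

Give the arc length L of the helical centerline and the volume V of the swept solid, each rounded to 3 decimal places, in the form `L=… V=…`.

2πR = 2π·27 = 169.646003
per-turn = √(169.646003² + 13²) = √(28779.7664 + 169) = √28948.7664 = 170.143370
L = 5.5 × 170.143370 = 935.788536
V = π·2.75² × L = 23.758294 × 935.788536 = 22232.739581

L=935.789 V=22232.740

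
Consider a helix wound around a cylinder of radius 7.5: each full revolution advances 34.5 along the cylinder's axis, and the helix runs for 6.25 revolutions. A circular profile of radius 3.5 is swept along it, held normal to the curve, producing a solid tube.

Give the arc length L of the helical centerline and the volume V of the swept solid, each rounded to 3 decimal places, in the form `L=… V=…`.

L=365.019 V=14047.569

2πR = 2π·7.5 = 47.123890
per-turn = √(47.123890² + 34.5²) = √(2220.6610 + 1190.25) = √3410.9110 = 58.403005
L = 6.25 × 58.403005 = 365.018781
V = π·3.5² × L = 38.484510 × 365.018781 = 14047.568934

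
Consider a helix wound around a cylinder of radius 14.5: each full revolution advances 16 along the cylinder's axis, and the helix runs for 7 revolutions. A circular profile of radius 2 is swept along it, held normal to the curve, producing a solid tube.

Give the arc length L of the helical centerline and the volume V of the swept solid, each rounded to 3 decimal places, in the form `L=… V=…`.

2πR = 2π·14.5 = 91.106187
per-turn = √(91.106187² + 16²) = √(8300.3373 + 256) = √8556.3373 = 92.500472
L = 7 × 92.500472 = 647.503303
V = π·2² × L = 12.566371 × 647.503303 = 8136.766483

L=647.503 V=8136.766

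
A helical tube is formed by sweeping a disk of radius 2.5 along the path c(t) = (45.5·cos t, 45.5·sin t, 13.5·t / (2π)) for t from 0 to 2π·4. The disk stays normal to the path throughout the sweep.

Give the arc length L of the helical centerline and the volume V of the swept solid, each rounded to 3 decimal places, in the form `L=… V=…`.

2πR = 2π·45.5 = 285.884931
per-turn = √(285.884931² + 13.5²) = √(81730.1940 + 182.25) = √81912.4440 = 286.203501
L = 4 × 286.203501 = 1144.814004
V = π·2.5² × L = 19.634954 × 1144.814004 = 22478.370413

L=1144.814 V=22478.370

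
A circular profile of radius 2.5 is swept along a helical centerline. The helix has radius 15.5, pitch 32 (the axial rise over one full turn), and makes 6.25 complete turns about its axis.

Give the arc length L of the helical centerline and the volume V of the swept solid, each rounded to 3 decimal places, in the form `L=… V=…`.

L=640.699 V=12580.103

2πR = 2π·15.5 = 97.389372
per-turn = √(97.389372² + 32²) = √(9484.6898 + 1024) = √10508.6898 = 102.511901
L = 6.25 × 102.511901 = 640.699381
V = π·2.5² × L = 19.634954 × 640.699381 = 12580.102923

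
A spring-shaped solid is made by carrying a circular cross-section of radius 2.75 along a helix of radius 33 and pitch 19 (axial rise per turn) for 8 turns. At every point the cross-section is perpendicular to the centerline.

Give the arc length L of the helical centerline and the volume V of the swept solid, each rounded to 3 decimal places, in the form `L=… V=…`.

2πR = 2π·33 = 207.345115
per-turn = √(207.345115² + 19²) = √(42991.9968 + 361) = √43352.9968 = 208.213825
L = 8 × 208.213825 = 1665.710597
V = π·2.75² × L = 23.758294 × 1665.710597 = 39574.442823

L=1665.711 V=39574.443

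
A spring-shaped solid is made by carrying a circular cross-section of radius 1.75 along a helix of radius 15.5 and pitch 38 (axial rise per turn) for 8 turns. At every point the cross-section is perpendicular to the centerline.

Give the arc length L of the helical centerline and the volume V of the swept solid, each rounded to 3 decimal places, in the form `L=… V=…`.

L=836.323 V=8046.370

2πR = 2π·15.5 = 97.389372
per-turn = √(97.389372² + 38²) = √(9484.6898 + 1444) = √10928.6898 = 104.540374
L = 8 × 104.540374 = 836.322993
V = π·1.75² × L = 9.621128 × 836.322993 = 8046.370151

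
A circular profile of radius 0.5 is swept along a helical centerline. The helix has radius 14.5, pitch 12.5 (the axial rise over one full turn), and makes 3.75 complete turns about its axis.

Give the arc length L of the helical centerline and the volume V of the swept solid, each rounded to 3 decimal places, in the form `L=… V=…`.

L=344.849 V=270.844

2πR = 2π·14.5 = 91.106187
per-turn = √(91.106187² + 12.5²) = √(8300.3373 + 156.25) = √8456.5873 = 91.959705
L = 3.75 × 91.959705 = 344.848893
V = π·0.5² × L = 0.785398 × 344.848893 = 270.843687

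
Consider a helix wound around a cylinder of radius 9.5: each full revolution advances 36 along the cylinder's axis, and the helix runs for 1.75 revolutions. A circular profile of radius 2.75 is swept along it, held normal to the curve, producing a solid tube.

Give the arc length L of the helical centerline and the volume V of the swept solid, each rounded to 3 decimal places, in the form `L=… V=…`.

L=121.986 V=2898.168

2πR = 2π·9.5 = 59.690260
per-turn = √(59.690260² + 36²) = √(3562.9272 + 1296) = √4858.9272 = 69.706005
L = 1.75 × 69.706005 = 121.985509
V = π·2.75² × L = 23.758294 × 121.985509 = 2898.167651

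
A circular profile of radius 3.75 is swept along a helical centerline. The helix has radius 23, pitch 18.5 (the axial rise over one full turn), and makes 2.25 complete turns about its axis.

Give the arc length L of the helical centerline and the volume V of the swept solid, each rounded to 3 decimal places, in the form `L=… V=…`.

L=327.808 V=14482.129

2πR = 2π·23 = 144.513262
per-turn = √(144.513262² + 18.5²) = √(20884.0829 + 342.25) = √21226.3329 = 145.692597
L = 2.25 × 145.692597 = 327.808344
V = π·3.75² × L = 44.178647 × 327.808344 = 14482.129010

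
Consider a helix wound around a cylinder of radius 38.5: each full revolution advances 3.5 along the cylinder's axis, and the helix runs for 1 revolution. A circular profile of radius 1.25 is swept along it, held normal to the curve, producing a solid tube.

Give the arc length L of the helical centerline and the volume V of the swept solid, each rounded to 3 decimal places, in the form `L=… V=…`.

L=241.928 V=1187.561

2πR = 2π·38.5 = 241.902634
per-turn = √(241.902634² + 3.5²) = √(58516.8845 + 12.25) = √58529.1345 = 241.927953
L = 1 × 241.927953 = 241.927953
V = π·1.25² × L = 4.908739 × 241.927953 = 1187.561063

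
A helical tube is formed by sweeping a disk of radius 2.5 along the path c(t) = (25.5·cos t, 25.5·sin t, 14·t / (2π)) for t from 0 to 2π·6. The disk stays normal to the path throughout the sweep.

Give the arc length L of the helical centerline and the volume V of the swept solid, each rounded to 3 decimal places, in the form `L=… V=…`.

L=964.990 V=18947.540

2πR = 2π·25.5 = 160.221225
per-turn = √(160.221225² + 14²) = √(25670.8410 + 196) = √25866.8410 = 160.831717
L = 6 × 160.831717 = 964.990299
V = π·2.5² × L = 19.634954 × 964.990299 = 18947.540219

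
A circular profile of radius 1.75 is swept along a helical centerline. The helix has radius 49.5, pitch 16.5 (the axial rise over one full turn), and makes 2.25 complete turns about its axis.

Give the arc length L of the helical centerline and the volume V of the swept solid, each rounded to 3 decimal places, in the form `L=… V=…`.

L=700.774 V=6742.234

2πR = 2π·49.5 = 311.017673
per-turn = √(311.017673² + 16.5²) = √(96731.9927 + 272.25) = √97004.2427 = 311.455041
L = 2.25 × 311.455041 = 700.773843
V = π·1.75² × L = 9.621128 × 700.773843 = 6742.234492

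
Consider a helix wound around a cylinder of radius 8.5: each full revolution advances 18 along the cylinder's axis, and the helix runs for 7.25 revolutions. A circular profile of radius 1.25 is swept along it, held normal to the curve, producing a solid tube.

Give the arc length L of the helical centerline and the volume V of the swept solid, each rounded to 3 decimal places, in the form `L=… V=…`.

L=408.601 V=2005.717

2πR = 2π·8.5 = 53.407075
per-turn = √(53.407075² + 18²) = √(2852.3157 + 324) = √3176.3157 = 56.358812
L = 7.25 × 56.358812 = 408.601386
V = π·1.25² × L = 4.908739 × 408.601386 = 2005.717362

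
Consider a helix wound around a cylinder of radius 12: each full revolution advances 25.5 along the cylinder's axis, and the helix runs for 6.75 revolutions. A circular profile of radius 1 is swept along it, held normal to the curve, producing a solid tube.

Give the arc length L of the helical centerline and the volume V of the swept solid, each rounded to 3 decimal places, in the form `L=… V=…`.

L=537.257 V=1687.842

2πR = 2π·12 = 75.398224
per-turn = √(75.398224² + 25.5²) = √(5684.8921 + 650.25) = √6335.1421 = 79.593606
L = 6.75 × 79.593606 = 537.256841
V = π·1² × L = 3.141593 × 537.256841 = 1687.842146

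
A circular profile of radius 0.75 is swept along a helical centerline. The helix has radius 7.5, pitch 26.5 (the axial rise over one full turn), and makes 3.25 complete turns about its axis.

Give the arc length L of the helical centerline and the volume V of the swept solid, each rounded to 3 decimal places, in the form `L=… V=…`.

2πR = 2π·7.5 = 47.123890
per-turn = √(47.123890² + 26.5²) = √(2220.6610 + 702.25) = √2922.9110 = 54.063953
L = 3.25 × 54.063953 = 175.707847
V = π·0.75² × L = 1.767146 × 175.707847 = 310.501395

L=175.708 V=310.501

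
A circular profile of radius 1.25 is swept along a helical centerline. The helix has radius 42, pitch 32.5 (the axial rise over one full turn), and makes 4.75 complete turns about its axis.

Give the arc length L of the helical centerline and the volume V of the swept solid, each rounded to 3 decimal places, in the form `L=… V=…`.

2πR = 2π·42 = 263.893783
per-turn = √(263.893783² + 32.5²) = √(69639.9287 + 1056.25) = √70696.1787 = 265.887530
L = 4.75 × 265.887530 = 1262.965768
V = π·1.25² × L = 4.908739 × 1262.965768 = 6199.568716

L=1262.966 V=6199.569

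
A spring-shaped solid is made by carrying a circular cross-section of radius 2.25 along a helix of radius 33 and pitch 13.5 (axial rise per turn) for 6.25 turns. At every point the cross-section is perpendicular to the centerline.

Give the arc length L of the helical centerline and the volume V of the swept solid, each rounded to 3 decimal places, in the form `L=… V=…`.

L=1298.651 V=20654.149

2πR = 2π·33 = 207.345115
per-turn = √(207.345115² + 13.5²) = √(42991.9968 + 182.25) = √43174.2468 = 207.784135
L = 6.25 × 207.784135 = 1298.650844
V = π·2.25² × L = 15.904313 × 1298.650844 = 20654.149252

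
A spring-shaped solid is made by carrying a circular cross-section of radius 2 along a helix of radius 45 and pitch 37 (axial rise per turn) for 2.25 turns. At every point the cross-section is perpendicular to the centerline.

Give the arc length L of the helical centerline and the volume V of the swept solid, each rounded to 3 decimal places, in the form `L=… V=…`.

2πR = 2π·45 = 282.743339
per-turn = √(282.743339² + 37²) = √(79943.7956 + 1369) = √81312.7956 = 285.153986
L = 2.25 × 285.153986 = 641.596468
V = π·2² × L = 12.566371 × 641.596468 = 8062.539004

L=641.596 V=8062.539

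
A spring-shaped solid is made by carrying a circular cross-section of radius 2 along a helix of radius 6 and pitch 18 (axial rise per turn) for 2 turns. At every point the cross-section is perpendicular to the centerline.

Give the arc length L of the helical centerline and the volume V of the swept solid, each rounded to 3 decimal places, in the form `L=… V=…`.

2πR = 2π·6 = 37.699112
per-turn = √(37.699112² + 18²) = √(1421.2230 + 324) = √1745.2230 = 41.775867
L = 2 × 41.775867 = 83.551733
V = π·2² × L = 12.566371 × 83.551733 = 1049.942046

L=83.552 V=1049.942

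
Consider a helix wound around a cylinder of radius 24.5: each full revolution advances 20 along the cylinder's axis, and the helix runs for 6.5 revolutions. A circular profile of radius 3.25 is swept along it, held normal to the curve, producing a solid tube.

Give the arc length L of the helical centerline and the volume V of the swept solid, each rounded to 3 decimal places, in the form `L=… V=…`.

L=1009.007 V=33481.948

2πR = 2π·24.5 = 153.938040
per-turn = √(153.938040² + 20²) = √(23696.9202 + 400) = √24096.9202 = 155.231827
L = 6.5 × 155.231827 = 1009.006877
V = π·3.25² × L = 33.183072 × 1009.006877 = 33481.948242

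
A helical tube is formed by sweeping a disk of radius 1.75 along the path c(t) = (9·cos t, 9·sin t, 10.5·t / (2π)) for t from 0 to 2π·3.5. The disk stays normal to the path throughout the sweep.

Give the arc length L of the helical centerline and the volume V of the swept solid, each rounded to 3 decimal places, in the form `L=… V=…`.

L=201.303 V=1936.765

2πR = 2π·9 = 56.548668
per-turn = √(56.548668² + 10.5²) = √(3197.7518 + 110.25) = √3308.0018 = 57.515231
L = 3.5 × 57.515231 = 201.303309
V = π·1.75² × L = 9.621128 × 201.303309 = 1936.764806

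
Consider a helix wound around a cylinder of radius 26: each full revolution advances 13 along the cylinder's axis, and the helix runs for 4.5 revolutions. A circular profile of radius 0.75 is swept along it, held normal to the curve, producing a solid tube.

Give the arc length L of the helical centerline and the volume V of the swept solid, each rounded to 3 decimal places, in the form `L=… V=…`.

2πR = 2π·26 = 163.362818
per-turn = √(163.362818² + 13²) = √(26687.4103 + 169) = √26856.4103 = 163.879255
L = 4.5 × 163.879255 = 737.456649
V = π·0.75² × L = 1.767146 × 737.456649 = 1303.193469

L=737.457 V=1303.193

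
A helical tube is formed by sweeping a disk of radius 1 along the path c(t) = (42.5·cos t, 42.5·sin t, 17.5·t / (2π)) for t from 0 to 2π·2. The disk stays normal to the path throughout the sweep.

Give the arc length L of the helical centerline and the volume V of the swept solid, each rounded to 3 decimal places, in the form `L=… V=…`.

2πR = 2π·42.5 = 267.035376
per-turn = √(267.035376² + 17.5²) = √(71307.8918 + 306.25) = √71614.1418 = 267.608187
L = 2 × 267.608187 = 535.216374
V = π·1² × L = 3.141593 × 535.216374 = 1681.431829

L=535.216 V=1681.432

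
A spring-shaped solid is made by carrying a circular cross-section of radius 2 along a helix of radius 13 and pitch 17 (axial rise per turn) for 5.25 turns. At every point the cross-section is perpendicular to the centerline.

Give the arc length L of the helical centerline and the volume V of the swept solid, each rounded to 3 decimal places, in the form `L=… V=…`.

L=438.017 V=5504.278

2πR = 2π·13 = 81.681409
per-turn = √(81.681409² + 17²) = √(6671.8526 + 289) = √6960.8526 = 83.431724
L = 5.25 × 83.431724 = 438.016551
V = π·2² × L = 12.566371 × 438.016551 = 5504.278317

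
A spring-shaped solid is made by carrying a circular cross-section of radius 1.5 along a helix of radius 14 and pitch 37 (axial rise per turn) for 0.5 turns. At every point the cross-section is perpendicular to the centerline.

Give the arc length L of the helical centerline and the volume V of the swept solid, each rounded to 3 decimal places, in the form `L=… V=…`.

L=47.715 V=337.275

2πR = 2π·14 = 87.964594
per-turn = √(87.964594² + 37²) = √(7737.7699 + 1369) = √9106.7699 = 95.429397
L = 0.5 × 95.429397 = 47.714699
V = π·1.5² × L = 7.068583 × 47.714699 = 337.275330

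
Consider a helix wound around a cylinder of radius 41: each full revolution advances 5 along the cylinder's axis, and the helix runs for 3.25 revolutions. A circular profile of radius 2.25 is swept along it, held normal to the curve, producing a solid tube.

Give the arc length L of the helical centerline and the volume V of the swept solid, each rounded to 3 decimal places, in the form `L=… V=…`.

L=837.392 V=13318.146

2πR = 2π·41 = 257.610598
per-turn = √(257.610598² + 5²) = √(66363.2200 + 25) = √66388.2200 = 257.659116
L = 3.25 × 257.659116 = 837.392127
V = π·2.25² × L = 15.904313 × 837.392127 = 13318.146325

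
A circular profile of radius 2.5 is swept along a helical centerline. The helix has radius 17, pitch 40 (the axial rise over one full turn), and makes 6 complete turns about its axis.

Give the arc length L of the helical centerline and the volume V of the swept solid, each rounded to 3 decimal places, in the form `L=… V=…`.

L=684.349 V=13437.160

2πR = 2π·17 = 106.814150
per-turn = √(106.814150² + 40²) = √(11409.2627 + 1600) = √13009.2627 = 114.058155
L = 6 × 114.058155 = 684.348929
V = π·2.5² × L = 19.634954 × 684.348929 = 13437.159801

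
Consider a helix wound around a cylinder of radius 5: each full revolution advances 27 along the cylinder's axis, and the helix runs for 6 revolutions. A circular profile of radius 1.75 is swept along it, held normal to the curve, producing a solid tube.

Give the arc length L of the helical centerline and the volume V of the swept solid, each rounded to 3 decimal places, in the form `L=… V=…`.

2πR = 2π·5 = 31.415927
per-turn = √(31.415927² + 27²) = √(986.9604 + 729) = √1715.9604 = 41.424153
L = 6 × 41.424153 = 248.544917
V = π·1.75² × L = 9.621128 × 248.544917 = 2391.282338

L=248.545 V=2391.282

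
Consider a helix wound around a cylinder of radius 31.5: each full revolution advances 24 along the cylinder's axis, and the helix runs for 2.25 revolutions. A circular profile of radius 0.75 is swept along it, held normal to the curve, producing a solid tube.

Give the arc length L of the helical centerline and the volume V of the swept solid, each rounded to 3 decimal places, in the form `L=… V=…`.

L=448.583 V=792.711

2πR = 2π·31.5 = 197.920337
per-turn = √(197.920337² + 24²) = √(39172.4599 + 576) = √39748.4599 = 199.370158
L = 2.25 × 199.370158 = 448.582855
V = π·0.75² × L = 1.767146 × 448.582855 = 792.711339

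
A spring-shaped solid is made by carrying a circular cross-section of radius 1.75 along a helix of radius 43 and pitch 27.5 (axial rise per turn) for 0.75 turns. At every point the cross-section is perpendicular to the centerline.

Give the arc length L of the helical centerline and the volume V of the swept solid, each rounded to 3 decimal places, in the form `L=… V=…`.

2πR = 2π·43 = 270.176968
per-turn = √(270.176968² + 27.5²) = √(72995.5942 + 756.25) = √73751.8442 = 271.572908
L = 0.75 × 271.572908 = 203.679681
V = π·1.75² × L = 9.621128 × 203.679681 = 1959.628178

L=203.680 V=1959.628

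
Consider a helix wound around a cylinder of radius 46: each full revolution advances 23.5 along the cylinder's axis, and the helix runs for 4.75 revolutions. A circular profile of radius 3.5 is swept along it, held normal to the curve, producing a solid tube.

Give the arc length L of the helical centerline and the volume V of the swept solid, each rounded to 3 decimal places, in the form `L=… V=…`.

2πR = 2π·46 = 289.026524
per-turn = √(289.026524² + 23.5²) = √(83536.3317 + 552.25) = √84088.5817 = 289.980313
L = 4.75 × 289.980313 = 1377.406484
V = π·3.5² × L = 38.484510 × 1377.406484 = 53008.813635

L=1377.406 V=53008.814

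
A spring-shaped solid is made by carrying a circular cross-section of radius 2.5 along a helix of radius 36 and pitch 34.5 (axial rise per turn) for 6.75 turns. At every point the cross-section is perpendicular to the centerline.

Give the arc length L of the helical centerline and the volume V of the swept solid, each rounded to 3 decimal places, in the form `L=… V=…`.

L=1544.471 V=30325.625

2πR = 2π·36 = 226.194671
per-turn = √(226.194671² + 34.5²) = √(51164.0292 + 1190.25) = √52354.2792 = 228.810575
L = 6.75 × 228.810575 = 1544.471381
V = π·2.5² × L = 19.634954 × 1544.471381 = 30325.624652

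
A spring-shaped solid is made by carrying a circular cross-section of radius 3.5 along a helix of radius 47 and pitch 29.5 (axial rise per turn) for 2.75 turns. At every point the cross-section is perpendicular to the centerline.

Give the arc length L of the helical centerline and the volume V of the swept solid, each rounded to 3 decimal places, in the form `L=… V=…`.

L=816.144 V=31408.888

2πR = 2π·47 = 295.309709
per-turn = √(295.309709² + 29.5²) = √(87207.8245 + 870.25) = √88078.0745 = 296.779505
L = 2.75 × 296.779505 = 816.143638
V = π·3.5² × L = 38.484510 × 816.143638 = 31408.888014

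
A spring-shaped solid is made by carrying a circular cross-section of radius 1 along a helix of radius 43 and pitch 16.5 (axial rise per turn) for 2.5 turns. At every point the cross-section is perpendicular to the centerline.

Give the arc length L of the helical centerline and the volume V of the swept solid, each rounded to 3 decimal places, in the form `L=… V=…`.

L=676.701 V=2125.918

2πR = 2π·43 = 270.176968
per-turn = √(270.176968² + 16.5²) = √(72995.5942 + 272.25) = √73267.8442 = 270.680336
L = 2.5 × 270.680336 = 676.700839
V = π·1² × L = 3.141593 × 676.700839 = 2125.918385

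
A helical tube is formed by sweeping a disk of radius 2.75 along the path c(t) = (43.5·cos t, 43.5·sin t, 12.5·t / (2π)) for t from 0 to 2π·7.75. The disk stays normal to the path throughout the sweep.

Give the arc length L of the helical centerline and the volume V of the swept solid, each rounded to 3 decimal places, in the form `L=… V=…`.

L=2120.433 V=50377.870

2πR = 2π·43.5 = 273.318561
per-turn = √(273.318561² + 12.5²) = √(74703.0357 + 156.25) = √74859.2857 = 273.604250
L = 7.75 × 273.604250 = 2120.432939
V = π·2.75² × L = 23.758294 × 2120.432939 = 50377.870107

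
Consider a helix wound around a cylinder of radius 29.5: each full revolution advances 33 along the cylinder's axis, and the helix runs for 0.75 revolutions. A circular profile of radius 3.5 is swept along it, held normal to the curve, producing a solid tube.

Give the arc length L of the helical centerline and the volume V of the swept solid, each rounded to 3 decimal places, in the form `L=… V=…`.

2πR = 2π·29.5 = 185.353967
per-turn = √(185.353967² + 33²) = √(34356.0929 + 1089) = √35445.0929 = 188.268672
L = 0.75 × 188.268672 = 141.201504
V = π·3.5² × L = 38.484510 × 141.201504 = 5434.070698

L=141.202 V=5434.071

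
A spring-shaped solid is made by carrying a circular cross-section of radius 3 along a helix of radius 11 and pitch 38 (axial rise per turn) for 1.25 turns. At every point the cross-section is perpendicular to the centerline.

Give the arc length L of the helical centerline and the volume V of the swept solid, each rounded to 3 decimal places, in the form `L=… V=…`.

L=98.591 V=2787.588

2πR = 2π·11 = 69.115038
per-turn = √(69.115038² + 38²) = √(4776.8885 + 1444) = √6220.8885 = 78.872610
L = 1.25 × 78.872610 = 98.590762
V = π·3² × L = 28.274334 × 98.590762 = 2787.588119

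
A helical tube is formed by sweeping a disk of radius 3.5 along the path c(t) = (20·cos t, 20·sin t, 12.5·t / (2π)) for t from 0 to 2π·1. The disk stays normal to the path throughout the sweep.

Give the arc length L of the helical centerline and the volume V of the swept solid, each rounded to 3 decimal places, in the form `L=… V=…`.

L=126.284 V=4859.973

2πR = 2π·20 = 125.663706
per-turn = √(125.663706² + 12.5²) = √(15791.3670 + 156.25) = √15947.6170 = 126.283875
L = 1 × 126.283875 = 126.283875
V = π·3.5² × L = 38.484510 × 126.283875 = 4859.973045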